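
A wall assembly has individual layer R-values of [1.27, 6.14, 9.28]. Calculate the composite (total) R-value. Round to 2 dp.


R_total = 1.27 + 6.14 + 9.28 = 16.69

16.69


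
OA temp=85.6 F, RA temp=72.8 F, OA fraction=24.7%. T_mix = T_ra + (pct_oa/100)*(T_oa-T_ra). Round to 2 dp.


T_mix = 72.8 + (24.7/100)*(85.6-72.8) = 75.96 F

75.96 F


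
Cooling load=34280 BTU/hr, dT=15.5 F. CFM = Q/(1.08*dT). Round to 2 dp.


CFM = 34280 / (1.08 * 15.5) = 2047.79

2047.79 CFM


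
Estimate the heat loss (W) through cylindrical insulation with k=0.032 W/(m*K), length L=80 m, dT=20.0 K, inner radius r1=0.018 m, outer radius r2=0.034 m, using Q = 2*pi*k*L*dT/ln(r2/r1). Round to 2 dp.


Q = 2*pi*0.032*80*20.0/ln(0.034/0.018) = 505.83 W

505.83 W


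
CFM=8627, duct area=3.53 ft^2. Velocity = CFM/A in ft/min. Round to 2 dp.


V = 8627 / 3.53 = 2443.91 ft/min

2443.91 ft/min


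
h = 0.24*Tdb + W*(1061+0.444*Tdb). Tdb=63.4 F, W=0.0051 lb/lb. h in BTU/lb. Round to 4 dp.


h = 0.24*63.4 + 0.0051*(1061+0.444*63.4) = 20.7707 BTU/lb

20.7707 BTU/lb


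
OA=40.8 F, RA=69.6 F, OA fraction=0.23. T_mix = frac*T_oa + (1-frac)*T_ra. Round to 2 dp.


T_mix = 0.23*40.8 + 0.77*69.6 = 62.98 F

62.98 F


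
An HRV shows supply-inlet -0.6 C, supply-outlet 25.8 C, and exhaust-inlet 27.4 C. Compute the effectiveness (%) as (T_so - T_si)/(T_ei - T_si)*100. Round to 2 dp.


eff = (25.8-(-0.6))/(27.4-(-0.6))*100 = 94.29 %

94.29 %


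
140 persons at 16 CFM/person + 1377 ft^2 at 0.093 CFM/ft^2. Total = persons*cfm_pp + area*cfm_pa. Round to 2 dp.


Total = 140*16 + 1377*0.093 = 2368.06 CFM

2368.06 CFM


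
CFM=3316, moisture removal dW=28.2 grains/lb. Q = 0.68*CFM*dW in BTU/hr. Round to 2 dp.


Q = 0.68 * 3316 * 28.2 = 63587.62 BTU/hr

63587.62 BTU/hr


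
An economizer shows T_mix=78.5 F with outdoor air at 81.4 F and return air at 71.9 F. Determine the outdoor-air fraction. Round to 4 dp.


frac = (78.5 - 71.9) / (81.4 - 71.9) = 0.6947

0.6947


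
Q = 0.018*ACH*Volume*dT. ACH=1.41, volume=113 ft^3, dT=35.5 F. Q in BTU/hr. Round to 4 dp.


Q = 0.018 * 1.41 * 113 * 35.5 = 101.8119 BTU/hr

101.8119 BTU/hr


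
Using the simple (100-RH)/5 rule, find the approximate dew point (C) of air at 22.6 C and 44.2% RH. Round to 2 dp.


Td = 22.6 - (100-44.2)/5 = 11.44 C

11.44 C


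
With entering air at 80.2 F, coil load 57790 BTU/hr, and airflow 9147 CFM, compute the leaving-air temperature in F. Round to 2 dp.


dT = 57790/(1.08*9147) = 5.8499
T_leave = 80.2 - 5.8499 = 74.35 F

74.35 F


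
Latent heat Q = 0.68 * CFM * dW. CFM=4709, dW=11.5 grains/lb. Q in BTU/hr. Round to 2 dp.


Q = 0.68 * 4709 * 11.5 = 36824.38 BTU/hr

36824.38 BTU/hr


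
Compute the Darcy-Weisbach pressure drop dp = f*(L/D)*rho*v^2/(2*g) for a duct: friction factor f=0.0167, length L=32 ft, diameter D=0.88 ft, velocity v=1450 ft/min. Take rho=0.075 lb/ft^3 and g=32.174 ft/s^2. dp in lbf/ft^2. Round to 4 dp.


v_fps = 1450/60 = 24.1667 ft/s
dp = 0.0167*(32/0.88)*0.075*24.1667^2/(2*32.174) = 0.4134 lbf/ft^2

0.4134 lbf/ft^2


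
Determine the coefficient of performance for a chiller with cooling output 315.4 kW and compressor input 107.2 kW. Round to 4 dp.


COP = 315.4 / 107.2 = 2.9422

2.9422


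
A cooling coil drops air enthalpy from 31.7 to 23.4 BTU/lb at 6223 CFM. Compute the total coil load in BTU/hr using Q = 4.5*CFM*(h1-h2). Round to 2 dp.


Q = 4.5 * 6223 * (31.7 - 23.4) = 232429.05 BTU/hr

232429.05 BTU/hr


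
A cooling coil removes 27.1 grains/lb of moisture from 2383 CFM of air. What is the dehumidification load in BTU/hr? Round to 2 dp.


Q = 0.68 * 2383 * 27.1 = 43913.92 BTU/hr

43913.92 BTU/hr


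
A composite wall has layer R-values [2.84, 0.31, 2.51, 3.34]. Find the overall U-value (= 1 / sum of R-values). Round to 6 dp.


R_total = 2.84 + 0.31 + 2.51 + 3.34 = 9.00
U = 1/9.00 = 0.111111

0.111111


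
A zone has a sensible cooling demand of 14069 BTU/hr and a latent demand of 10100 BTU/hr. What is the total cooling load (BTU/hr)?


Qt = 14069 + 10100 = 24169 BTU/hr

24169 BTU/hr


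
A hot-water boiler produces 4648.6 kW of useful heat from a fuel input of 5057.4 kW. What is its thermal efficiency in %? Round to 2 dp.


eta = (4648.6/5057.4)*100 = 91.92 %

91.92 %


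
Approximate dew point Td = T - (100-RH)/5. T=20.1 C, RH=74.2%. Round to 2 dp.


Td = 20.1 - (100-74.2)/5 = 14.94 C

14.94 C


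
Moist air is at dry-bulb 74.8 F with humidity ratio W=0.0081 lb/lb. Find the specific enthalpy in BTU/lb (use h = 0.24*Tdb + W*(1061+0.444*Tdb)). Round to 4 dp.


h = 0.24*74.8 + 0.0081*(1061+0.444*74.8) = 26.8151 BTU/lb

26.8151 BTU/lb


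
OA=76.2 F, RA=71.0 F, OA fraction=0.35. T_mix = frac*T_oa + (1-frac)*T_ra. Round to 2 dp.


T_mix = 0.35*76.2 + 0.65*71.0 = 72.82 F

72.82 F


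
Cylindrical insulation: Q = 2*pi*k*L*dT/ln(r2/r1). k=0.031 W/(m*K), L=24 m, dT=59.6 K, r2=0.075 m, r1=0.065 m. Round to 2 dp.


Q = 2*pi*0.031*24*59.6/ln(0.075/0.065) = 1946.96 W

1946.96 W


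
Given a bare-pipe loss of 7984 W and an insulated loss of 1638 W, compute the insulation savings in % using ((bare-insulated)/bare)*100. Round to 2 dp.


Savings = ((7984-1638)/7984)*100 = 79.48 %

79.48 %


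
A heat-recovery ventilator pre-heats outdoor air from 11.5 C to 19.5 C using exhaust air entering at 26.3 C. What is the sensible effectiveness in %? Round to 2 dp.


eff = (19.5-11.5)/(26.3-11.5)*100 = 54.05 %

54.05 %


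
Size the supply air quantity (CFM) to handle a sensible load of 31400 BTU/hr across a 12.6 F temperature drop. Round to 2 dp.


CFM = 31400 / (1.08 * 12.6) = 2307.47

2307.47 CFM


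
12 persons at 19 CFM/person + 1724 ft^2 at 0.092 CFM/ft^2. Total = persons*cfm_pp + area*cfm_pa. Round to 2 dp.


Total = 12*19 + 1724*0.092 = 386.61 CFM

386.61 CFM


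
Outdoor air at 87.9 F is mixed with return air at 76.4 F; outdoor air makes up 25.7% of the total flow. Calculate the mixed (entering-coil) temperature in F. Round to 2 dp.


T_mix = 76.4 + (25.7/100)*(87.9-76.4) = 79.36 F

79.36 F


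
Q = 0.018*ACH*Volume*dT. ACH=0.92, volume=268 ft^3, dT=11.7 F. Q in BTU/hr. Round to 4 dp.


Q = 0.018 * 0.92 * 268 * 11.7 = 51.9255 BTU/hr

51.9255 BTU/hr


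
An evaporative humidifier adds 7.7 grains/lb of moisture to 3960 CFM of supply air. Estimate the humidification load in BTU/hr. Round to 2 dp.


Q = 0.68 * 3960 * 7.7 = 20734.56 BTU/hr

20734.56 BTU/hr


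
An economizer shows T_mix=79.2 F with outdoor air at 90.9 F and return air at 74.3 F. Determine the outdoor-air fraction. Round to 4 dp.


frac = (79.2 - 74.3) / (90.9 - 74.3) = 0.2952

0.2952


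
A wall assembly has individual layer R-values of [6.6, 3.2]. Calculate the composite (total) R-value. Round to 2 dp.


R_total = 6.6 + 3.2 = 9.80

9.80


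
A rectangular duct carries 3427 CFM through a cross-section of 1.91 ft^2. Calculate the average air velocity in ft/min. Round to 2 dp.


V = 3427 / 1.91 = 1794.24 ft/min

1794.24 ft/min


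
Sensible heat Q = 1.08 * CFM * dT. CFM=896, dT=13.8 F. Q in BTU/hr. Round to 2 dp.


Q = 1.08 * 896 * 13.8 = 13353.98 BTU/hr

13353.98 BTU/hr


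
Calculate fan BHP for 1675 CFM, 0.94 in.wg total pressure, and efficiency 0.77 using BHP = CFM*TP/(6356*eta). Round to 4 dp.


BHP = 1675 * 0.94 / (6356 * 0.77) = 0.3217 hp

0.3217 hp


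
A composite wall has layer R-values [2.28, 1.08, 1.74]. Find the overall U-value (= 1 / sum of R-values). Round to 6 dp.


R_total = 2.28 + 1.08 + 1.74 = 5.10
U = 1/5.10 = 0.196078

0.196078


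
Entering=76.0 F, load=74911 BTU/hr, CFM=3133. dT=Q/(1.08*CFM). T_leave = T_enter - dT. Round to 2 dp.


dT = 74911/(1.08*3133) = 22.1392
T_leave = 76.0 - 22.1392 = 53.86 F

53.86 F


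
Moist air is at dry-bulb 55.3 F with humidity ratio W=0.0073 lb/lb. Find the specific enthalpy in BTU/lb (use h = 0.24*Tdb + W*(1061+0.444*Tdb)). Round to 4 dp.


h = 0.24*55.3 + 0.0073*(1061+0.444*55.3) = 21.1965 BTU/lb

21.1965 BTU/lb


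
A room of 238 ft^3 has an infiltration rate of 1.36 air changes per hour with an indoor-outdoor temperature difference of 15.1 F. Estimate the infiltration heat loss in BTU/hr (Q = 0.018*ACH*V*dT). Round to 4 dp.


Q = 0.018 * 1.36 * 238 * 15.1 = 87.9762 BTU/hr

87.9762 BTU/hr


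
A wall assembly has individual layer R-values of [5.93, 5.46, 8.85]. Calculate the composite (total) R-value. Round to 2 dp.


R_total = 5.93 + 5.46 + 8.85 = 20.24

20.24


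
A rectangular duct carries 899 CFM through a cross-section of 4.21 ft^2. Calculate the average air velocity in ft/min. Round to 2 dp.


V = 899 / 4.21 = 213.54 ft/min

213.54 ft/min


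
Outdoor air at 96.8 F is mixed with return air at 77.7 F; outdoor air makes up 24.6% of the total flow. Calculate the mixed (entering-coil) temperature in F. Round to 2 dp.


T_mix = 77.7 + (24.6/100)*(96.8-77.7) = 82.40 F

82.40 F


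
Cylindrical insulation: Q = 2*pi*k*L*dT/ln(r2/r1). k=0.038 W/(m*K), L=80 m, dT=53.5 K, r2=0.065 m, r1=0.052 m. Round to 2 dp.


Q = 2*pi*0.038*80*53.5/ln(0.065/0.052) = 4579.55 W

4579.55 W


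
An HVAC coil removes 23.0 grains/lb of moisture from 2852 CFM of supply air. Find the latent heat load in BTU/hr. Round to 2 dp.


Q = 0.68 * 2852 * 23.0 = 44605.28 BTU/hr

44605.28 BTU/hr


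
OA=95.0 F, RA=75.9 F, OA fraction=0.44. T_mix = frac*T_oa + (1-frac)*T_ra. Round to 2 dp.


T_mix = 0.44*95.0 + 0.56*75.9 = 84.30 F

84.30 F


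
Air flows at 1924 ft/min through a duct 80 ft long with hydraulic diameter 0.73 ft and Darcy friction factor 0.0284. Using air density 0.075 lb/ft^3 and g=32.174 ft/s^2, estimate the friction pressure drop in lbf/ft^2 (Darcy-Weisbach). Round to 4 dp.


v_fps = 1924/60 = 32.0667 ft/s
dp = 0.0284*(80/0.73)*0.075*32.0667^2/(2*32.174) = 3.7301 lbf/ft^2

3.7301 lbf/ft^2


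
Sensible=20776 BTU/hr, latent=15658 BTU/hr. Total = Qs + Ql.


Qt = 20776 + 15658 = 36434 BTU/hr

36434 BTU/hr


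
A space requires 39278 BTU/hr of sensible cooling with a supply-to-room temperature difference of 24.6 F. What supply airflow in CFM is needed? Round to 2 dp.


CFM = 39278 / (1.08 * 24.6) = 1478.40

1478.40 CFM


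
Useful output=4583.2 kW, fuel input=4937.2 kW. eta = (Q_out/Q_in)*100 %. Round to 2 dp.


eta = (4583.2/4937.2)*100 = 92.83 %

92.83 %


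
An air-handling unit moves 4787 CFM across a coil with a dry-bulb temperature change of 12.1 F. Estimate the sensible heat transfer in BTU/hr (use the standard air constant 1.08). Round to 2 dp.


Q = 1.08 * 4787 * 12.1 = 62556.52 BTU/hr

62556.52 BTU/hr


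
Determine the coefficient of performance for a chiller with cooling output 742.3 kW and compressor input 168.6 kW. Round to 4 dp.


COP = 742.3 / 168.6 = 4.4027

4.4027


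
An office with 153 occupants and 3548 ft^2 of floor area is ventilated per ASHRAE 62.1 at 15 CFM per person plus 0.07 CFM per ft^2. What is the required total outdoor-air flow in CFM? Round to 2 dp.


Total = 153*15 + 3548*0.07 = 2543.36 CFM

2543.36 CFM


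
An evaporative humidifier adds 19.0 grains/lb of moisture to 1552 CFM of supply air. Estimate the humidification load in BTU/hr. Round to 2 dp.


Q = 0.68 * 1552 * 19.0 = 20051.84 BTU/hr

20051.84 BTU/hr


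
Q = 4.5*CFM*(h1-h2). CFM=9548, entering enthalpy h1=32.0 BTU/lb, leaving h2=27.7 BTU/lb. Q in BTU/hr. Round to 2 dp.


Q = 4.5 * 9548 * (32.0 - 27.7) = 184753.80 BTU/hr

184753.80 BTU/hr


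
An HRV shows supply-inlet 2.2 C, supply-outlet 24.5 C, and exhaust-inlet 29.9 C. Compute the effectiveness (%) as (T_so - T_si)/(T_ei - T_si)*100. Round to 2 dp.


eff = (24.5-2.2)/(29.9-2.2)*100 = 80.51 %

80.51 %


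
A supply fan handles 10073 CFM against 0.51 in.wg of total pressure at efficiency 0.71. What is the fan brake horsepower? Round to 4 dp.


BHP = 10073 * 0.51 / (6356 * 0.71) = 1.1384 hp

1.1384 hp


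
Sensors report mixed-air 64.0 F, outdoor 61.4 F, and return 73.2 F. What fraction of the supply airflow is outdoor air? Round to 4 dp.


frac = (64.0 - 73.2) / (61.4 - 73.2) = 0.7797

0.7797


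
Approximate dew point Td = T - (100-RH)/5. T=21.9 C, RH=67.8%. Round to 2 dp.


Td = 21.9 - (100-67.8)/5 = 15.46 C

15.46 C


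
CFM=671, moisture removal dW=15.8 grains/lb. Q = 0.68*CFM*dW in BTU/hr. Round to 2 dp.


Q = 0.68 * 671 * 15.8 = 7209.22 BTU/hr

7209.22 BTU/hr


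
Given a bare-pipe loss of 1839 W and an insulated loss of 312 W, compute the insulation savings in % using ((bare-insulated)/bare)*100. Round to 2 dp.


Savings = ((1839-312)/1839)*100 = 83.03 %

83.03 %


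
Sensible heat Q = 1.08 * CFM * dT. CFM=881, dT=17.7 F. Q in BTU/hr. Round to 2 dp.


Q = 1.08 * 881 * 17.7 = 16841.20 BTU/hr

16841.20 BTU/hr


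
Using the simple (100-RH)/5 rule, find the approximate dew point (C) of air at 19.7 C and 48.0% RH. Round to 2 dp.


Td = 19.7 - (100-48.0)/5 = 9.30 C

9.30 C


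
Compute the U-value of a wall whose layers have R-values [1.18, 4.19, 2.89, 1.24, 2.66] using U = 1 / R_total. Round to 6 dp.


R_total = 1.18 + 4.19 + 2.89 + 1.24 + 2.66 = 12.16
U = 1/12.16 = 0.082237

0.082237


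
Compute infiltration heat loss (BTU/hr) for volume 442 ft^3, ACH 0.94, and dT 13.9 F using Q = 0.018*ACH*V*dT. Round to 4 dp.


Q = 0.018 * 0.94 * 442 * 13.9 = 103.9531 BTU/hr

103.9531 BTU/hr


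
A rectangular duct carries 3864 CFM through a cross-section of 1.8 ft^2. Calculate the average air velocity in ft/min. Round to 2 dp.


V = 3864 / 1.8 = 2146.67 ft/min

2146.67 ft/min


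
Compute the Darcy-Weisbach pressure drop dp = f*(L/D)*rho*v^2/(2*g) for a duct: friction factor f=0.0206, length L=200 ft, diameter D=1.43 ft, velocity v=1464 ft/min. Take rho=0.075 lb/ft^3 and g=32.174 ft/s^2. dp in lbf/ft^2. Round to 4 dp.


v_fps = 1464/60 = 24.4 ft/s
dp = 0.0206*(200/1.43)*0.075*24.4^2/(2*32.174) = 1.9992 lbf/ft^2

1.9992 lbf/ft^2


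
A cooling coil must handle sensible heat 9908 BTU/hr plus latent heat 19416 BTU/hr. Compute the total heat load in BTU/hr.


Qt = 9908 + 19416 = 29324 BTU/hr

29324 BTU/hr


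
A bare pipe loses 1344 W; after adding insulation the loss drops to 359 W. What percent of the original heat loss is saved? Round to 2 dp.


Savings = ((1344-359)/1344)*100 = 73.29 %

73.29 %


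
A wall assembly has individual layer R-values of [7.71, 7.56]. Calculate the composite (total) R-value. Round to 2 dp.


R_total = 7.71 + 7.56 = 15.27

15.27


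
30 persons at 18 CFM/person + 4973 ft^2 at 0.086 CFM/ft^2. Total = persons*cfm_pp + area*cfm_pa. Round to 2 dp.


Total = 30*18 + 4973*0.086 = 967.68 CFM

967.68 CFM


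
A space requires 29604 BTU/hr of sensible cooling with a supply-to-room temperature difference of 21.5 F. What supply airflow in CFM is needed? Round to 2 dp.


CFM = 29604 / (1.08 * 21.5) = 1274.94

1274.94 CFM


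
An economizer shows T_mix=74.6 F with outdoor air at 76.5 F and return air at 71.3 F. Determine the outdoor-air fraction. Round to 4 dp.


frac = (74.6 - 71.3) / (76.5 - 71.3) = 0.6346

0.6346


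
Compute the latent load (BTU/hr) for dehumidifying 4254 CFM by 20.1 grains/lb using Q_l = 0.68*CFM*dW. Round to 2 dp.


Q = 0.68 * 4254 * 20.1 = 58143.67 BTU/hr

58143.67 BTU/hr


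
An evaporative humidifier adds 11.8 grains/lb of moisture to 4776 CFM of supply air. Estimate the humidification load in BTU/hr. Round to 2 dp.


Q = 0.68 * 4776 * 11.8 = 38322.62 BTU/hr

38322.62 BTU/hr


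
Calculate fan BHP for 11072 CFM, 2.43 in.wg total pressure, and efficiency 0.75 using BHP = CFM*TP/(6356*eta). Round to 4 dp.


BHP = 11072 * 2.43 / (6356 * 0.75) = 5.6440 hp

5.6440 hp


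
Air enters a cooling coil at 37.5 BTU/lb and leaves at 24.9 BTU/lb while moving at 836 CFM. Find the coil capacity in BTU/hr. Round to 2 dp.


Q = 4.5 * 836 * (37.5 - 24.9) = 47401.20 BTU/hr

47401.20 BTU/hr


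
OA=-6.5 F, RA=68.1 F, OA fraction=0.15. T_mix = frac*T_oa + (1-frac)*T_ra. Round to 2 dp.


T_mix = 0.15*(-6.5) + 0.85*68.1 = 56.91 F

56.91 F


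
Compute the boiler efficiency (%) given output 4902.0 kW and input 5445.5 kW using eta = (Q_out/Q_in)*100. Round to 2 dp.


eta = (4902.0/5445.5)*100 = 90.02 %

90.02 %


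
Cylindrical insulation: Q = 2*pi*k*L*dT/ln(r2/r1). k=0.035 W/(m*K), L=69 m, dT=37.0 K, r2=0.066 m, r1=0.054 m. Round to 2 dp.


Q = 2*pi*0.035*69*37.0/ln(0.066/0.054) = 2797.79 W

2797.79 W


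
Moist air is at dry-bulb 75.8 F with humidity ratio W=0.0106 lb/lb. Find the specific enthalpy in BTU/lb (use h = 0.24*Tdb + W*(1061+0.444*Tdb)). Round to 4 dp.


h = 0.24*75.8 + 0.0106*(1061+0.444*75.8) = 29.7953 BTU/lb

29.7953 BTU/lb


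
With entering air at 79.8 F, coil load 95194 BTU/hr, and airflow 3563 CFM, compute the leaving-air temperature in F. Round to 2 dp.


dT = 95194/(1.08*3563) = 24.7383
T_leave = 79.8 - 24.7383 = 55.06 F

55.06 F


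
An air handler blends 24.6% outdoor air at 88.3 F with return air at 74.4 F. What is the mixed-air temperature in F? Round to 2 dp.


T_mix = 74.4 + (24.6/100)*(88.3-74.4) = 77.82 F

77.82 F


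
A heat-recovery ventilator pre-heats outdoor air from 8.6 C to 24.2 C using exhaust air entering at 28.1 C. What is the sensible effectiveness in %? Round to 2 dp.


eff = (24.2-8.6)/(28.1-8.6)*100 = 80.00 %

80.00 %


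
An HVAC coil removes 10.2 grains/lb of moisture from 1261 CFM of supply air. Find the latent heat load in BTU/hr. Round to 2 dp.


Q = 0.68 * 1261 * 10.2 = 8746.30 BTU/hr

8746.30 BTU/hr


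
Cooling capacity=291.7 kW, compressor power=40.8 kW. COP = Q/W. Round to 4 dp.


COP = 291.7 / 40.8 = 7.1495

7.1495


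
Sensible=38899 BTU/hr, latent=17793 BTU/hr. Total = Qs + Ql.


Qt = 38899 + 17793 = 56692 BTU/hr

56692 BTU/hr


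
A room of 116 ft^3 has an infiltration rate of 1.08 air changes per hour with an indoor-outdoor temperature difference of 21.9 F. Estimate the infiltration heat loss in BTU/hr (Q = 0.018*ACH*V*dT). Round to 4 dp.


Q = 0.018 * 1.08 * 116 * 21.9 = 49.3854 BTU/hr

49.3854 BTU/hr


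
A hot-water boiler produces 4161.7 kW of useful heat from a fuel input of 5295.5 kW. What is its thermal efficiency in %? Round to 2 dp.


eta = (4161.7/5295.5)*100 = 78.59 %

78.59 %


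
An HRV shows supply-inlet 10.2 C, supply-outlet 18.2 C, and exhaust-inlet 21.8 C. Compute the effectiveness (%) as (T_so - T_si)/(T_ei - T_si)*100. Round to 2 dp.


eff = (18.2-10.2)/(21.8-10.2)*100 = 68.97 %

68.97 %


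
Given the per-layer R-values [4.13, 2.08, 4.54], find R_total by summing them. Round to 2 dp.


R_total = 4.13 + 2.08 + 4.54 = 10.75

10.75


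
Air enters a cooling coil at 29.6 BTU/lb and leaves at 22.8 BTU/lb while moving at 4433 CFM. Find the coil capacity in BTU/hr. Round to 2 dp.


Q = 4.5 * 4433 * (29.6 - 22.8) = 135649.80 BTU/hr

135649.80 BTU/hr


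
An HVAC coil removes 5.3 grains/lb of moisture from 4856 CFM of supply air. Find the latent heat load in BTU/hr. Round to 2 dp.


Q = 0.68 * 4856 * 5.3 = 17501.02 BTU/hr

17501.02 BTU/hr


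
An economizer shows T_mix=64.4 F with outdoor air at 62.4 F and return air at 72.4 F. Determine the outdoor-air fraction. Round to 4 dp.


frac = (64.4 - 72.4) / (62.4 - 72.4) = 0.8000

0.8000


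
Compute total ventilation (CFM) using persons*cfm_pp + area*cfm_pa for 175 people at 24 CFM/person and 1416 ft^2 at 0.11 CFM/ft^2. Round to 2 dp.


Total = 175*24 + 1416*0.11 = 4355.76 CFM

4355.76 CFM


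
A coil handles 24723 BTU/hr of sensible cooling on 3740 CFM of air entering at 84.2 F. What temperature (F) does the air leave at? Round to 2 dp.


dT = 24723/(1.08*3740) = 6.1208
T_leave = 84.2 - 6.1208 = 78.08 F

78.08 F


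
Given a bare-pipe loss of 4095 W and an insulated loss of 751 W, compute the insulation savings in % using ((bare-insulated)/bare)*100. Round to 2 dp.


Savings = ((4095-751)/4095)*100 = 81.66 %

81.66 %


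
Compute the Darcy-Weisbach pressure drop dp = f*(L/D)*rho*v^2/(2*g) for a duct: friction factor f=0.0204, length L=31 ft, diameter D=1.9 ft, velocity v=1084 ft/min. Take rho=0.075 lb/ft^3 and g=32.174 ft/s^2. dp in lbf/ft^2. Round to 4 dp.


v_fps = 1084/60 = 18.0667 ft/s
dp = 0.0204*(31/1.9)*0.075*18.0667^2/(2*32.174) = 0.1266 lbf/ft^2

0.1266 lbf/ft^2


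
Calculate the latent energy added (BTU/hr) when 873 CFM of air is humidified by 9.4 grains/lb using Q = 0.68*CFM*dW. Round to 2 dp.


Q = 0.68 * 873 * 9.4 = 5580.22 BTU/hr

5580.22 BTU/hr


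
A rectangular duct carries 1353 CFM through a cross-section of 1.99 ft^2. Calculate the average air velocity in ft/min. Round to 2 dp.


V = 1353 / 1.99 = 679.90 ft/min

679.90 ft/min


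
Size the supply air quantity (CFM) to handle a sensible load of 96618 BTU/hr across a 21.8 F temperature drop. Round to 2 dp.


CFM = 96618 / (1.08 * 21.8) = 4103.72

4103.72 CFM


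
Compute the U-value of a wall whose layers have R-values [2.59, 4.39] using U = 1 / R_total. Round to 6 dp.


R_total = 2.59 + 4.39 = 6.98
U = 1/6.98 = 0.143266

0.143266


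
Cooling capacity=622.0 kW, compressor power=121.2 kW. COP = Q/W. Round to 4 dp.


COP = 622.0 / 121.2 = 5.1320

5.1320


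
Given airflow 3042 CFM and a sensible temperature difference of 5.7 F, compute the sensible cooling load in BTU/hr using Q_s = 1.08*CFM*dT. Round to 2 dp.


Q = 1.08 * 3042 * 5.7 = 18726.55 BTU/hr

18726.55 BTU/hr


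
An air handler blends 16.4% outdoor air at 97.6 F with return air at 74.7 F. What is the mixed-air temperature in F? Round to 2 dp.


T_mix = 74.7 + (16.4/100)*(97.6-74.7) = 78.46 F

78.46 F


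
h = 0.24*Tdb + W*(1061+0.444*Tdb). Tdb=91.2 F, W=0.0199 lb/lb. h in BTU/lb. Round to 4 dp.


h = 0.24*91.2 + 0.0199*(1061+0.444*91.2) = 43.8077 BTU/lb

43.8077 BTU/lb


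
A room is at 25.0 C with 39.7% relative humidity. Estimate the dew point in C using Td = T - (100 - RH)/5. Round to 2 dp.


Td = 25.0 - (100-39.7)/5 = 12.94 C

12.94 C


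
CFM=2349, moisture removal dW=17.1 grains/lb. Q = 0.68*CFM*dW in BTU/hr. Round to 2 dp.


Q = 0.68 * 2349 * 17.1 = 27314.17 BTU/hr

27314.17 BTU/hr


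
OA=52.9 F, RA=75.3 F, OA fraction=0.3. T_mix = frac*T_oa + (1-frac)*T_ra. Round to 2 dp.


T_mix = 0.3*52.9 + 0.7*75.3 = 68.58 F

68.58 F


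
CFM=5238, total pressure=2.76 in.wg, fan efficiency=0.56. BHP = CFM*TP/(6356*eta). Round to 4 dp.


BHP = 5238 * 2.76 / (6356 * 0.56) = 4.0617 hp

4.0617 hp


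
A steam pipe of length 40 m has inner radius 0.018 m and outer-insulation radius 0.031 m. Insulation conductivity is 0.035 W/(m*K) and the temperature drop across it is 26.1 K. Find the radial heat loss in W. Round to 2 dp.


Q = 2*pi*0.035*40*26.1/ln(0.031/0.018) = 422.33 W

422.33 W


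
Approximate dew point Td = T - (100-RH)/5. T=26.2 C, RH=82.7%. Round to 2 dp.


Td = 26.2 - (100-82.7)/5 = 22.74 C

22.74 C


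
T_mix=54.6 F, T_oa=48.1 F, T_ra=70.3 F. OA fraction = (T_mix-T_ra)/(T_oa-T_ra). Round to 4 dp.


frac = (54.6 - 70.3) / (48.1 - 70.3) = 0.7072

0.7072


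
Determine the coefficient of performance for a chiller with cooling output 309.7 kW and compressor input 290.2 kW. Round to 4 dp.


COP = 309.7 / 290.2 = 1.0672

1.0672


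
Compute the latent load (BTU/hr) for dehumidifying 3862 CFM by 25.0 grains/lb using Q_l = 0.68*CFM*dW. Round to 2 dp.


Q = 0.68 * 3862 * 25.0 = 65654.00 BTU/hr

65654.00 BTU/hr


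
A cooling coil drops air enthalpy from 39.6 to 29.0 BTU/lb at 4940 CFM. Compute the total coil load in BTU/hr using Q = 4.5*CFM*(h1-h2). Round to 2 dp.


Q = 4.5 * 4940 * (39.6 - 29.0) = 235638.00 BTU/hr

235638.00 BTU/hr


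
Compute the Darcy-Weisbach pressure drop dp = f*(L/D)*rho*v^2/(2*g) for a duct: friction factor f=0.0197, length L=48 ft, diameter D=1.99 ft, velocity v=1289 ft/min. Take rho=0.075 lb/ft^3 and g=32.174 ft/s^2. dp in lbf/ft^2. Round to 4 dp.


v_fps = 1289/60 = 21.4833 ft/s
dp = 0.0197*(48/1.99)*0.075*21.4833^2/(2*32.174) = 0.2556 lbf/ft^2

0.2556 lbf/ft^2


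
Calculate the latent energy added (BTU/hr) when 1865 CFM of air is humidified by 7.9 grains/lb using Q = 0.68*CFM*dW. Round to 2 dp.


Q = 0.68 * 1865 * 7.9 = 10018.78 BTU/hr

10018.78 BTU/hr


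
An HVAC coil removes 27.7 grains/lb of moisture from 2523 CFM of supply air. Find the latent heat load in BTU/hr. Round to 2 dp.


Q = 0.68 * 2523 * 27.7 = 47523.23 BTU/hr

47523.23 BTU/hr


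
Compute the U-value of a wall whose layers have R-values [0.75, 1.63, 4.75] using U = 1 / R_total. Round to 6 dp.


R_total = 0.75 + 1.63 + 4.75 = 7.13
U = 1/7.13 = 0.140252

0.140252


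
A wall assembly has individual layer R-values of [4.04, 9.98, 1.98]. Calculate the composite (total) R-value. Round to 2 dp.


R_total = 4.04 + 9.98 + 1.98 = 16.00

16.00


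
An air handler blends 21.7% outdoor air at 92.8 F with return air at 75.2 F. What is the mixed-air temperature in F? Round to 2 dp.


T_mix = 75.2 + (21.7/100)*(92.8-75.2) = 79.02 F

79.02 F


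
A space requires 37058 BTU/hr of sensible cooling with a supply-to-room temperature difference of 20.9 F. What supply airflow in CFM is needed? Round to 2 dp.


CFM = 37058 / (1.08 * 20.9) = 1641.77

1641.77 CFM


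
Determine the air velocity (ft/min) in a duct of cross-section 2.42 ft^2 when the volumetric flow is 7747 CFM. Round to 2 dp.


V = 7747 / 2.42 = 3201.24 ft/min

3201.24 ft/min


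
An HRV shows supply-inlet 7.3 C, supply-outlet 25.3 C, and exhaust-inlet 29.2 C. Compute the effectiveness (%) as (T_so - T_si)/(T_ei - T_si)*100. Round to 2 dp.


eff = (25.3-7.3)/(29.2-7.3)*100 = 82.19 %

82.19 %


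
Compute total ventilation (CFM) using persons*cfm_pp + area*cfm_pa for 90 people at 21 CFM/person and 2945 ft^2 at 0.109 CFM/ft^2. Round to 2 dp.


Total = 90*21 + 2945*0.109 = 2211.01 CFM

2211.01 CFM


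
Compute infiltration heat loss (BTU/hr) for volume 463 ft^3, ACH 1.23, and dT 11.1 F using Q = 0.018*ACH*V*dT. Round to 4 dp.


Q = 0.018 * 1.23 * 463 * 11.1 = 113.7841 BTU/hr

113.7841 BTU/hr


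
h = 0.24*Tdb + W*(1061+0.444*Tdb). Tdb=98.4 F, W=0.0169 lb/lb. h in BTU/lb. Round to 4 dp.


h = 0.24*98.4 + 0.0169*(1061+0.444*98.4) = 42.2853 BTU/lb

42.2853 BTU/lb


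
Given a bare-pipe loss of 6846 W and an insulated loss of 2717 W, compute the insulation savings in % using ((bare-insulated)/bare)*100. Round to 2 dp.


Savings = ((6846-2717)/6846)*100 = 60.31 %

60.31 %


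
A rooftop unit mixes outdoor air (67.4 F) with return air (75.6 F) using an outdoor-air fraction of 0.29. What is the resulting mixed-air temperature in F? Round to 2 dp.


T_mix = 0.29*67.4 + 0.71*75.6 = 73.22 F

73.22 F


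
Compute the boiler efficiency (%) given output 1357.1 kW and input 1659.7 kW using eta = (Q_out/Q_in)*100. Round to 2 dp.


eta = (1357.1/1659.7)*100 = 81.77 %

81.77 %


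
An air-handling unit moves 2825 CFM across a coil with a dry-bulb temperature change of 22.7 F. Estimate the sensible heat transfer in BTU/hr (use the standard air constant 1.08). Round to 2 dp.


Q = 1.08 * 2825 * 22.7 = 69257.70 BTU/hr

69257.70 BTU/hr


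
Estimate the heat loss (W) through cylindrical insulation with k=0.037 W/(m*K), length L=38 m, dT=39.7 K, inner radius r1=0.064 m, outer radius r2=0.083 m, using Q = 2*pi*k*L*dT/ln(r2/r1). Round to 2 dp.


Q = 2*pi*0.037*38*39.7/ln(0.083/0.064) = 1349.13 W

1349.13 W


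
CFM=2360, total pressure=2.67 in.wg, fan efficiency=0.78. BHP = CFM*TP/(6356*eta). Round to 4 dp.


BHP = 2360 * 2.67 / (6356 * 0.78) = 1.2710 hp

1.2710 hp


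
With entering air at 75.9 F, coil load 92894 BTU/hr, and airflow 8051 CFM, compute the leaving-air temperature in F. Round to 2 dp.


dT = 92894/(1.08*8051) = 10.6835
T_leave = 75.9 - 10.6835 = 65.22 F

65.22 F


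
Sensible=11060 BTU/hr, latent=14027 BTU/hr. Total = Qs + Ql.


Qt = 11060 + 14027 = 25087 BTU/hr

25087 BTU/hr


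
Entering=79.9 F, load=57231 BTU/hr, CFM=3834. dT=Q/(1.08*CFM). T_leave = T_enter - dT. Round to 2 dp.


dT = 57231/(1.08*3834) = 13.8215
T_leave = 79.9 - 13.8215 = 66.08 F

66.08 F


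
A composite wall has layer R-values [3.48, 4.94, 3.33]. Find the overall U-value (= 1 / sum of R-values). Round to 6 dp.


R_total = 3.48 + 4.94 + 3.33 = 11.75
U = 1/11.75 = 0.085106

0.085106


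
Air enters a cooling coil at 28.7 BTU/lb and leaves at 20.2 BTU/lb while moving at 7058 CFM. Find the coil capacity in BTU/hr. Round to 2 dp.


Q = 4.5 * 7058 * (28.7 - 20.2) = 269968.50 BTU/hr

269968.50 BTU/hr


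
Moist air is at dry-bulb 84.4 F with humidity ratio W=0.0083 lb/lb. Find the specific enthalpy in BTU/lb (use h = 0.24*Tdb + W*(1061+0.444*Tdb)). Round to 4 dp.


h = 0.24*84.4 + 0.0083*(1061+0.444*84.4) = 29.3733 BTU/lb

29.3733 BTU/lb


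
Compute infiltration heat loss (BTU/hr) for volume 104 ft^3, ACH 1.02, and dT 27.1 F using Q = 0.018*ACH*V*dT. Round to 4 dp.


Q = 0.018 * 1.02 * 104 * 27.1 = 51.7458 BTU/hr

51.7458 BTU/hr


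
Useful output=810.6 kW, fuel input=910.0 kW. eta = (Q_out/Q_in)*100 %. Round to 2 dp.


eta = (810.6/910.0)*100 = 89.08 %

89.08 %


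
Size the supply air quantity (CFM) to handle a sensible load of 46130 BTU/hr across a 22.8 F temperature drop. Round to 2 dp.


CFM = 46130 / (1.08 * 22.8) = 1873.38

1873.38 CFM


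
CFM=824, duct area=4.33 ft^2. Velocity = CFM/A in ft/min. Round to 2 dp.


V = 824 / 4.33 = 190.30 ft/min

190.30 ft/min


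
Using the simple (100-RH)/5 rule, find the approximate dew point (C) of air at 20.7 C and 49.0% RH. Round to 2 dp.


Td = 20.7 - (100-49.0)/5 = 10.50 C

10.50 C


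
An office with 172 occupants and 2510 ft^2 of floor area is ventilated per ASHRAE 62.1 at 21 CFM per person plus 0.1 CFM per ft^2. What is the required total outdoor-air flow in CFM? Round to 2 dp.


Total = 172*21 + 2510*0.1 = 3863.00 CFM

3863.00 CFM


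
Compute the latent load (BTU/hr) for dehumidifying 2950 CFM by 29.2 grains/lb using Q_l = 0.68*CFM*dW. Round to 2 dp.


Q = 0.68 * 2950 * 29.2 = 58575.20 BTU/hr

58575.20 BTU/hr


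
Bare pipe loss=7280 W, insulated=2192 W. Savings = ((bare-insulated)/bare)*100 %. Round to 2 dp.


Savings = ((7280-2192)/7280)*100 = 69.89 %

69.89 %


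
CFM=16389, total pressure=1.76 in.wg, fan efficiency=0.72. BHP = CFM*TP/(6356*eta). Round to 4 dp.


BHP = 16389 * 1.76 / (6356 * 0.72) = 6.3030 hp

6.3030 hp


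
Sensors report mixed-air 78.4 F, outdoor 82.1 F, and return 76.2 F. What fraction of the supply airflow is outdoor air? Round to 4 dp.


frac = (78.4 - 76.2) / (82.1 - 76.2) = 0.3729

0.3729


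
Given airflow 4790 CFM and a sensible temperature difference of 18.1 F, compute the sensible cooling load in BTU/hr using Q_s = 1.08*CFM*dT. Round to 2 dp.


Q = 1.08 * 4790 * 18.1 = 93634.92 BTU/hr

93634.92 BTU/hr


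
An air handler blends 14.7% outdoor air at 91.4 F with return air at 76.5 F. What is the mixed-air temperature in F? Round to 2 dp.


T_mix = 76.5 + (14.7/100)*(91.4-76.5) = 78.69 F

78.69 F


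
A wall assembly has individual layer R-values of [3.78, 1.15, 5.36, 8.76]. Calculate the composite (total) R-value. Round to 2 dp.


R_total = 3.78 + 1.15 + 5.36 + 8.76 = 19.05

19.05


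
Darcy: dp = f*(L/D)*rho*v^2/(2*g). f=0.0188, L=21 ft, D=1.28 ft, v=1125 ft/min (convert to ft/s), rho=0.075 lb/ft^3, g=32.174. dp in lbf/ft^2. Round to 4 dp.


v_fps = 1125/60 = 18.75 ft/s
dp = 0.0188*(21/1.28)*0.075*18.75^2/(2*32.174) = 0.1264 lbf/ft^2

0.1264 lbf/ft^2


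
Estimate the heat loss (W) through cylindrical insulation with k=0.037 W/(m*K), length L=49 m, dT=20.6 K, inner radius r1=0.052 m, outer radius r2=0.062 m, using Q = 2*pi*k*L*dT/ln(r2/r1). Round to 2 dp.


Q = 2*pi*0.037*49*20.6/ln(0.062/0.052) = 1334.14 W

1334.14 W


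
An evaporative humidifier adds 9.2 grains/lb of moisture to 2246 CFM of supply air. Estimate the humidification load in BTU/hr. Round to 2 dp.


Q = 0.68 * 2246 * 9.2 = 14050.98 BTU/hr

14050.98 BTU/hr


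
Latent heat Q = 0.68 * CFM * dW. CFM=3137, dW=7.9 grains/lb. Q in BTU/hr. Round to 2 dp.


Q = 0.68 * 3137 * 7.9 = 16851.96 BTU/hr

16851.96 BTU/hr


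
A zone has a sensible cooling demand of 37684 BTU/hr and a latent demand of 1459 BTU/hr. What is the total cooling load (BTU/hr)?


Qt = 37684 + 1459 = 39143 BTU/hr

39143 BTU/hr


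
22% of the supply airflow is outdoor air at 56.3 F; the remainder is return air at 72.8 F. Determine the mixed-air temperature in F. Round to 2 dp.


T_mix = 0.22*56.3 + 0.78*72.8 = 69.17 F

69.17 F


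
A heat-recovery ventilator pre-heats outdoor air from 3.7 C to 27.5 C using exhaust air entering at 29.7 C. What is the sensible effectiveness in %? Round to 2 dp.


eff = (27.5-3.7)/(29.7-3.7)*100 = 91.54 %

91.54 %


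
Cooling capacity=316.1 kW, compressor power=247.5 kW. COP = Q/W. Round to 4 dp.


COP = 316.1 / 247.5 = 1.2772

1.2772


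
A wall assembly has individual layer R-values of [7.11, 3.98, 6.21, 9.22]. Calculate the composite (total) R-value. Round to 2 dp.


R_total = 7.11 + 3.98 + 6.21 + 9.22 = 26.52

26.52


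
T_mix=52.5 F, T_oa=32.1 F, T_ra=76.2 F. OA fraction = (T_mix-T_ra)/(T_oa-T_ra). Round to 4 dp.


frac = (52.5 - 76.2) / (32.1 - 76.2) = 0.5374

0.5374


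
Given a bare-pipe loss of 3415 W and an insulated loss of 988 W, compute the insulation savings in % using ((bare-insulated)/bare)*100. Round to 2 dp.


Savings = ((3415-988)/3415)*100 = 71.07 %

71.07 %


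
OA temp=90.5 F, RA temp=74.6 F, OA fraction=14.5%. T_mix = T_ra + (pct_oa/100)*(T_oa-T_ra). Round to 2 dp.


T_mix = 74.6 + (14.5/100)*(90.5-74.6) = 76.91 F

76.91 F


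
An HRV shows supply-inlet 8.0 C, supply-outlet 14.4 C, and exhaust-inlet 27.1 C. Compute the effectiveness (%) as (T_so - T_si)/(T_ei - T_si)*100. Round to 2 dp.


eff = (14.4-8.0)/(27.1-8.0)*100 = 33.51 %

33.51 %


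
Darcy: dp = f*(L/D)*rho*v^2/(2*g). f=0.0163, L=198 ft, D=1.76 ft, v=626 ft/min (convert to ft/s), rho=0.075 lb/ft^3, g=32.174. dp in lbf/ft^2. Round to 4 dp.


v_fps = 626/60 = 10.4333 ft/s
dp = 0.0163*(198/1.76)*0.075*10.4333^2/(2*32.174) = 0.2327 lbf/ft^2

0.2327 lbf/ft^2


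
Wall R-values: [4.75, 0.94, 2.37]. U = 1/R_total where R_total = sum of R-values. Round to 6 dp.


R_total = 4.75 + 0.94 + 2.37 = 8.06
U = 1/8.06 = 0.124069

0.124069


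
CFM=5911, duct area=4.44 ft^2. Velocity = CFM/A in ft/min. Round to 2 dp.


V = 5911 / 4.44 = 1331.31 ft/min

1331.31 ft/min


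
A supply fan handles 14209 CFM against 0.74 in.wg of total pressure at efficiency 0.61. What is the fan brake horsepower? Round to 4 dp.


BHP = 14209 * 0.74 / (6356 * 0.61) = 2.7119 hp

2.7119 hp


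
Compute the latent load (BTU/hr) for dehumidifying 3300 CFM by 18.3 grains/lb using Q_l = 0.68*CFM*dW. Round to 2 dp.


Q = 0.68 * 3300 * 18.3 = 41065.20 BTU/hr

41065.20 BTU/hr


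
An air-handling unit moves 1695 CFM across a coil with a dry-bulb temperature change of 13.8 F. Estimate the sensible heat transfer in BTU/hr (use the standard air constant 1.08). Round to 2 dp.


Q = 1.08 * 1695 * 13.8 = 25262.28 BTU/hr

25262.28 BTU/hr


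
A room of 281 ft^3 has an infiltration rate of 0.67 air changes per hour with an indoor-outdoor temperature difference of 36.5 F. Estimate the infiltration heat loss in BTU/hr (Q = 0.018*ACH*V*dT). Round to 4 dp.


Q = 0.018 * 0.67 * 281 * 36.5 = 123.6934 BTU/hr

123.6934 BTU/hr


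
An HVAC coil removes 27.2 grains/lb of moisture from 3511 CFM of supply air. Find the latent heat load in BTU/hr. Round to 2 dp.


Q = 0.68 * 3511 * 27.2 = 64939.46 BTU/hr

64939.46 BTU/hr


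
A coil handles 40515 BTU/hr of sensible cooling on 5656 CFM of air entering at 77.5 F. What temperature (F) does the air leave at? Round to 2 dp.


dT = 40515/(1.08*5656) = 6.6326
T_leave = 77.5 - 6.6326 = 70.87 F

70.87 F


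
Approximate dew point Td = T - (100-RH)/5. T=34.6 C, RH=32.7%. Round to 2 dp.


Td = 34.6 - (100-32.7)/5 = 21.14 C

21.14 C


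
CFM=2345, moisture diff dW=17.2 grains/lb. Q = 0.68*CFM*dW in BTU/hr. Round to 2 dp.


Q = 0.68 * 2345 * 17.2 = 27427.12 BTU/hr

27427.12 BTU/hr


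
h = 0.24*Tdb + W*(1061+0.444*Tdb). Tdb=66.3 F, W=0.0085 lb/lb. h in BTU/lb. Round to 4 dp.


h = 0.24*66.3 + 0.0085*(1061+0.444*66.3) = 25.1807 BTU/lb

25.1807 BTU/lb


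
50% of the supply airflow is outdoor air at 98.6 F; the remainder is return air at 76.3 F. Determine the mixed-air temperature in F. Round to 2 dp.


T_mix = 0.5*98.6 + 0.5*76.3 = 87.45 F

87.45 F


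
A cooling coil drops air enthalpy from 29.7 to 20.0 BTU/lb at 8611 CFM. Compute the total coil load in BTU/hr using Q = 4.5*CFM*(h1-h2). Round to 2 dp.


Q = 4.5 * 8611 * (29.7 - 20.0) = 375870.15 BTU/hr

375870.15 BTU/hr


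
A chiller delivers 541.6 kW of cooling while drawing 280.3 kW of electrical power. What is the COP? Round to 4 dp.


COP = 541.6 / 280.3 = 1.9322

1.9322


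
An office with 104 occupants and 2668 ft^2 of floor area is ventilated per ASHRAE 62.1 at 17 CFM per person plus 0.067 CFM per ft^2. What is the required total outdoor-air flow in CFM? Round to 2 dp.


Total = 104*17 + 2668*0.067 = 1946.76 CFM

1946.76 CFM


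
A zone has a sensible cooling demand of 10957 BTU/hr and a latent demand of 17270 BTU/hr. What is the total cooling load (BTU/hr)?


Qt = 10957 + 17270 = 28227 BTU/hr

28227 BTU/hr


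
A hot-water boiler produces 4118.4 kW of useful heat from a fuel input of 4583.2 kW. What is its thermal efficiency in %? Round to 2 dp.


eta = (4118.4/4583.2)*100 = 89.86 %

89.86 %


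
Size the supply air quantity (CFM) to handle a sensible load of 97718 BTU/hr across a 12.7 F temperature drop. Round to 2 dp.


CFM = 97718 / (1.08 * 12.7) = 7124.38

7124.38 CFM


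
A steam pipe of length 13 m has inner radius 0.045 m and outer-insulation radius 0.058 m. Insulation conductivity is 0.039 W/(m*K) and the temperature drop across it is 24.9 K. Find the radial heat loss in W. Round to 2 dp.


Q = 2*pi*0.039*13*24.9/ln(0.058/0.045) = 312.56 W

312.56 W


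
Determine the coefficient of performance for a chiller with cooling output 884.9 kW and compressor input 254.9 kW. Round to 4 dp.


COP = 884.9 / 254.9 = 3.4716

3.4716


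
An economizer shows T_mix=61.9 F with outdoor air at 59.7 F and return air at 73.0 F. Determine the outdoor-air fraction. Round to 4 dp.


frac = (61.9 - 73.0) / (59.7 - 73.0) = 0.8346

0.8346


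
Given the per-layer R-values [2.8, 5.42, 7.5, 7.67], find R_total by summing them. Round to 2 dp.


R_total = 2.8 + 5.42 + 7.5 + 7.67 = 23.39

23.39


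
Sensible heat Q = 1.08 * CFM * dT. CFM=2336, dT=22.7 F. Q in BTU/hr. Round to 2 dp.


Q = 1.08 * 2336 * 22.7 = 57269.38 BTU/hr

57269.38 BTU/hr


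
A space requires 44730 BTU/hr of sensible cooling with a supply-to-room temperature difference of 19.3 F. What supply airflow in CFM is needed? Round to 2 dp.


CFM = 44730 / (1.08 * 19.3) = 2145.94

2145.94 CFM


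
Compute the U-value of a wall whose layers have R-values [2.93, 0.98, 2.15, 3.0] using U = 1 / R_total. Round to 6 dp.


R_total = 2.93 + 0.98 + 2.15 + 3.0 = 9.06
U = 1/9.06 = 0.110375

0.110375


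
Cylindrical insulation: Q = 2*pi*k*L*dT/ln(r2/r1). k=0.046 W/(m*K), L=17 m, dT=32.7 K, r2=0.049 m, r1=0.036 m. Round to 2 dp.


Q = 2*pi*0.046*17*32.7/ln(0.049/0.036) = 521.15 W

521.15 W


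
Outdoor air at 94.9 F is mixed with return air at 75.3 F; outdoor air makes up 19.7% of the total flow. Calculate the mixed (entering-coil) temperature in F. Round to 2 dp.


T_mix = 75.3 + (19.7/100)*(94.9-75.3) = 79.16 F

79.16 F
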